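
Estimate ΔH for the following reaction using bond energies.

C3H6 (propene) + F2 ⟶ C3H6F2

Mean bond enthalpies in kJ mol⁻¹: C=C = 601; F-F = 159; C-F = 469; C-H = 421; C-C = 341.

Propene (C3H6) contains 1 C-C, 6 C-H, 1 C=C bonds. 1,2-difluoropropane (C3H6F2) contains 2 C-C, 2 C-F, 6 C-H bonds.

ΔH ≈ −519 kJ

Bonds broken (reactants):
  C-C: 1 × 341 = 341
  C-H: 6 × 421 = 2526
  C=C: 1 × 601 = 601
  F-F: 1 × 159 = 159
  Σ(broken) = 3627 kJ
Bonds formed (products):
  C-C: 2 × 341 = 682
  C-F: 2 × 469 = 938
  C-H: 6 × 421 = 2526
  Σ(formed) = 4146 kJ
ΔH = Σ(broken) − Σ(formed) = 3627 − 4146 = −519 kJ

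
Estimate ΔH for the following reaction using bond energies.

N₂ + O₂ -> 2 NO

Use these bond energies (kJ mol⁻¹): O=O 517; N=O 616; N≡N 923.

ΔH ≈ +208 kJ

Bonds broken (reactants):
  N≡N: 1 × 923 = 923
  O=O: 1 × 517 = 517
  Σ(broken) = 1440 kJ
Bonds formed (products):
  N=O: 2 × 616 = 1232
  Σ(formed) = 1232 kJ
ΔH = Σ(broken) − Σ(formed) = 1440 − 1232 = +208 kJ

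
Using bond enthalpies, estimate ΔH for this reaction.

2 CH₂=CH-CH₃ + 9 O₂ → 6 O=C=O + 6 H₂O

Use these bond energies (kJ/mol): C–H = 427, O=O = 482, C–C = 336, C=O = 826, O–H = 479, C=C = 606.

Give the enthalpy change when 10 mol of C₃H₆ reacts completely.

Bonds broken (reactants):
  C–C: 2 × 336 = 672
  C–H: 12 × 427 = 5124
  C=C: 2 × 606 = 1212
  O=O: 9 × 482 = 4338
  Σ(broken) = 11346 kJ
Bonds formed (products):
  C=O: 12 × 826 = 9912
  O–H: 12 × 479 = 5748
  Σ(formed) = 15660 kJ
ΔH = Σ(broken) − Σ(formed) = 11346 − 15660 = −4314 kJ
For 5× the reaction as written: 5 × (−4314) = −21570 kJ

ΔH = −21570 kJ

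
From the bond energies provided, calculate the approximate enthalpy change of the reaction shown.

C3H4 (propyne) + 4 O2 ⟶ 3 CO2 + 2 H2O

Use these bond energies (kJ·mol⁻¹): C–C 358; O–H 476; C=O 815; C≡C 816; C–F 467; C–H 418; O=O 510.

Bonds broken (reactants):
  C≡C: 1 × 816 = 816
  C–C: 1 × 358 = 358
  C–H: 4 × 418 = 1672
  O=O: 4 × 510 = 2040
  Σ(broken) = 4886 kJ
Bonds formed (products):
  C=O: 6 × 815 = 4890
  O–H: 4 × 476 = 1904
  Σ(formed) = 6794 kJ
ΔH = Σ(broken) − Σ(formed) = 4886 − 6794 = −1908 kJ

ΔH ≈ −1908 kJ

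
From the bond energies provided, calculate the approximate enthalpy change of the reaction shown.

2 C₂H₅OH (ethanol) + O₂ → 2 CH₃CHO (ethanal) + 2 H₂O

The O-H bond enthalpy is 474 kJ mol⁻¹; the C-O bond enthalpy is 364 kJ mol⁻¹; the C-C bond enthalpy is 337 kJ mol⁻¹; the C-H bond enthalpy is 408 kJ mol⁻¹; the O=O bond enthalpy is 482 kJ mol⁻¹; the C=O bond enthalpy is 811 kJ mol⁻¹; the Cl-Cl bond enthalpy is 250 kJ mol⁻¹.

ΔH ≈ −544 kJ

Bonds broken (reactants):
  C-C: 2 × 337 = 674
  C-H: 10 × 408 = 4080
  C-O: 2 × 364 = 728
  O-H: 2 × 474 = 948
  O=O: 1 × 482 = 482
  Σ(broken) = 6912 kJ
Bonds formed (products):
  C-C: 2 × 337 = 674
  C-H: 8 × 408 = 3264
  C=O: 2 × 811 = 1622
  O-H: 4 × 474 = 1896
  Σ(formed) = 7456 kJ
ΔH = Σ(broken) − Σ(formed) = 6912 − 7456 = −544 kJ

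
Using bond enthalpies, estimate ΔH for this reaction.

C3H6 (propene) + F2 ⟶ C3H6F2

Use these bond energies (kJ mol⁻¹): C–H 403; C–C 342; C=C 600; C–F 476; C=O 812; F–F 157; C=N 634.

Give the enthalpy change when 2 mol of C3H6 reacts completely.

ΔH = −1074 kJ

Bonds broken (reactants):
  C–C: 1 × 342 = 342
  C–H: 6 × 403 = 2418
  C=C: 1 × 600 = 600
  F–F: 1 × 157 = 157
  Σ(broken) = 3517 kJ
Bonds formed (products):
  C–C: 2 × 342 = 684
  C–F: 2 × 476 = 952
  C–H: 6 × 403 = 2418
  Σ(formed) = 4054 kJ
ΔH = Σ(broken) − Σ(formed) = 3517 − 4054 = −537 kJ
For 2× the reaction as written: 2 × (−537) = −1074 kJ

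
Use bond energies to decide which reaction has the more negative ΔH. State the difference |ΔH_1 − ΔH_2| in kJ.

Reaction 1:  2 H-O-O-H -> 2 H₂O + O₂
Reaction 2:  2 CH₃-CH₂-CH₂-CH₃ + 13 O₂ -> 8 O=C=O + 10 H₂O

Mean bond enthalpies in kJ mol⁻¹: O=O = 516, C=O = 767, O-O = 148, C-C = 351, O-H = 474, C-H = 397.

Reaction 2, by 4778 kJ

Reaction 1:
  Bonds broken (reactants):
    O-H: 4 × 474 = 1896
    O-O: 2 × 148 = 296
    Σ(broken) = 2192 kJ
  Bonds formed (products):
    O-H: 4 × 474 = 1896
    O=O: 1 × 516 = 516
    Σ(formed) = 2412 kJ
  ΔH_1 = 2192 − 2412 = −220 kJ
Reaction 2:
  Bonds broken (reactants):
    C-C: 6 × 351 = 2106
    C-H: 20 × 397 = 7940
    O=O: 13 × 516 = 6708
    Σ(broken) = 16754 kJ
  Bonds formed (products):
    C=O: 16 × 767 = 12272
    O-H: 20 × 474 = 9480
    Σ(formed) = 21752 kJ
  ΔH_2 = 16754 − 21752 = −4998 kJ
ΔH_1 − ΔH_2 = +4778 kJ, so reaction 2 has the more negative ΔH; |ΔH_1 − ΔH_2| = 4778 kJ.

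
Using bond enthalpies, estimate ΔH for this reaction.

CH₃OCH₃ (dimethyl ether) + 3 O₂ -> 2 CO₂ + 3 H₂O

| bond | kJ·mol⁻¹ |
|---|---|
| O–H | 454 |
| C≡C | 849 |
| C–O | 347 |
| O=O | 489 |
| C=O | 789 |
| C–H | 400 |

ΔH ≈ −1319 kJ

Bonds broken (reactants):
  C–H: 6 × 400 = 2400
  C–O: 2 × 347 = 694
  O=O: 3 × 489 = 1467
  Σ(broken) = 4561 kJ
Bonds formed (products):
  C=O: 4 × 789 = 3156
  O–H: 6 × 454 = 2724
  Σ(formed) = 5880 kJ
ΔH = Σ(broken) − Σ(formed) = 4561 − 5880 = −1319 kJ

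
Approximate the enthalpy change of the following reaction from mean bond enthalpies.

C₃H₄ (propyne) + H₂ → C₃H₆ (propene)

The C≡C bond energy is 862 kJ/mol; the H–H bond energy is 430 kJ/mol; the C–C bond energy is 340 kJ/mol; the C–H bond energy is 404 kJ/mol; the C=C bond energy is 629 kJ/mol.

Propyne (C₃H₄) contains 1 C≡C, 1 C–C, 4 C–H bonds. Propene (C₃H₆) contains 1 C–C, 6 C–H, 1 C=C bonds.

Bonds broken (reactants):
  C≡C: 1 × 862 = 862
  C–C: 1 × 340 = 340
  C–H: 4 × 404 = 1616
  H–H: 1 × 430 = 430
  Σ(broken) = 3248 kJ
Bonds formed (products):
  C–C: 1 × 340 = 340
  C–H: 6 × 404 = 2424
  C=C: 1 × 629 = 629
  Σ(formed) = 3393 kJ
ΔH = Σ(broken) − Σ(formed) = 3248 − 3393 = −145 kJ

ΔH ≈ −145 kJ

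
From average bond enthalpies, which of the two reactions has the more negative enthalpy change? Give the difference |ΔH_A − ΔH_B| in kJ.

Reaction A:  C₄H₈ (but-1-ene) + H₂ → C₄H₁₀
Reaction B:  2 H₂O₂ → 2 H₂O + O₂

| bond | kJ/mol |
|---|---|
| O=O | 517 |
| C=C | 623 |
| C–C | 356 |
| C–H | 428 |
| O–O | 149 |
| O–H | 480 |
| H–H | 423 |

Reaction A:
  Bonds broken (reactants):
    C–C: 2 × 356 = 712
    C–H: 8 × 428 = 3424
    C=C: 1 × 623 = 623
    H–H: 1 × 423 = 423
    Σ(broken) = 5182 kJ
  Bonds formed (products):
    C–C: 3 × 356 = 1068
    C–H: 10 × 428 = 4280
    Σ(formed) = 5348 kJ
  ΔH_A = 5182 − 5348 = −166 kJ
Reaction B:
  Bonds broken (reactants):
    O–H: 4 × 480 = 1920
    O–O: 2 × 149 = 298
    Σ(broken) = 2218 kJ
  Bonds formed (products):
    O–H: 4 × 480 = 1920
    O=O: 1 × 517 = 517
    Σ(formed) = 2437 kJ
  ΔH_B = 2218 − 2437 = −219 kJ
ΔH_A − ΔH_B = +53 kJ, so reaction B has the more negative ΔH; |ΔH_A − ΔH_B| = 53 kJ.

Reaction B, by 53 kJ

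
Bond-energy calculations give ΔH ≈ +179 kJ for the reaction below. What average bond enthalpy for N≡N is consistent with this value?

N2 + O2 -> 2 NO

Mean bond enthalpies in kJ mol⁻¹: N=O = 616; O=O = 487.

D(N≡N) ≈ 924 kJ/mol

Let D be the N≡N bond energy.
Σ(broken) = 1×D + 1×487 = 487 + D
Σ(formed) = 2×616 = 1232
ΔH = Σ(broken) − Σ(formed) = (487 + D) − (1232) = −745 + D
Setting this equal to +179 kJ gives D = 924 kJ/mol.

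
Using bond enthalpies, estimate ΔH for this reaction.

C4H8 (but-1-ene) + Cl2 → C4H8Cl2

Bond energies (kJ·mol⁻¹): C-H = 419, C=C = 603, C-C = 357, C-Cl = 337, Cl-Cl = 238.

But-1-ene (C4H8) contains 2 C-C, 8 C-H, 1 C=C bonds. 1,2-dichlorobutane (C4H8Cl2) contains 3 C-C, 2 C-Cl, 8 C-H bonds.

Bonds broken (reactants):
  C-C: 2 × 357 = 714
  C-H: 8 × 419 = 3352
  C=C: 1 × 603 = 603
  Cl-Cl: 1 × 238 = 238
  Σ(broken) = 4907 kJ
Bonds formed (products):
  C-C: 3 × 357 = 1071
  C-Cl: 2 × 337 = 674
  C-H: 8 × 419 = 3352
  Σ(formed) = 5097 kJ
ΔH = Σ(broken) − Σ(formed) = 4907 − 5097 = −190 kJ

ΔH ≈ −190 kJ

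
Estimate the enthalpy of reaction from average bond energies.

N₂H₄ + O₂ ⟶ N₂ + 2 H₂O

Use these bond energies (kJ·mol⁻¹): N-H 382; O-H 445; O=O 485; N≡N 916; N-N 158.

Bonds broken (reactants):
  N-H: 4 × 382 = 1528
  N-N: 1 × 158 = 158
  O=O: 1 × 485 = 485
  Σ(broken) = 2171 kJ
Bonds formed (products):
  N≡N: 1 × 916 = 916
  O-H: 4 × 445 = 1780
  Σ(formed) = 2696 kJ
ΔH = Σ(broken) − Σ(formed) = 2171 − 2696 = −525 kJ

ΔH ≈ −525 kJ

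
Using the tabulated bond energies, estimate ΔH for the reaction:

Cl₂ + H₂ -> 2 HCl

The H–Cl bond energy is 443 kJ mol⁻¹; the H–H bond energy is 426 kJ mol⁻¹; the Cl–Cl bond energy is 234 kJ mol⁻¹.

ΔH ≈ −226 kJ

Bonds broken (reactants):
  Cl–Cl: 1 × 234 = 234
  H–H: 1 × 426 = 426
  Σ(broken) = 660 kJ
Bonds formed (products):
  H–Cl: 2 × 443 = 886
  Σ(formed) = 886 kJ
ΔH = Σ(broken) − Σ(formed) = 660 − 886 = −226 kJ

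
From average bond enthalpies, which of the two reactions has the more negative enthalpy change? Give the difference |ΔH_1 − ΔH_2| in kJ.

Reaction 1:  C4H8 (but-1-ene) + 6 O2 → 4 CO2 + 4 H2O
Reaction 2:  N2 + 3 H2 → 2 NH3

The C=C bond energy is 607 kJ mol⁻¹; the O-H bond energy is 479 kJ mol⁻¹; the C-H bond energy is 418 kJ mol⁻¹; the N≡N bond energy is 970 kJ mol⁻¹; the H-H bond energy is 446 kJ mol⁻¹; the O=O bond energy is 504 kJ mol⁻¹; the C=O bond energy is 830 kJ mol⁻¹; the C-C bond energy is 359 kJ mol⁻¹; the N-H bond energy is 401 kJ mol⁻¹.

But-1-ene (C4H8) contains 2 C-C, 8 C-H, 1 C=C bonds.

Reaction 1, by 2681 kJ

Reaction 1:
  Bonds broken (reactants):
    C-C: 2 × 359 = 718
    C-H: 8 × 418 = 3344
    C=C: 1 × 607 = 607
    O=O: 6 × 504 = 3024
    Σ(broken) = 7693 kJ
  Bonds formed (products):
    C=O: 8 × 830 = 6640
    O-H: 8 × 479 = 3832
    Σ(formed) = 10472 kJ
  ΔH_1 = 7693 − 10472 = −2779 kJ
Reaction 2:
  Bonds broken (reactants):
    H-H: 3 × 446 = 1338
    N≡N: 1 × 970 = 970
    Σ(broken) = 2308 kJ
  Bonds formed (products):
    N-H: 6 × 401 = 2406
    Σ(formed) = 2406 kJ
  ΔH_2 = 2308 − 2406 = −98 kJ
ΔH_1 − ΔH_2 = −2681 kJ, so reaction 1 has the more negative ΔH; |ΔH_1 − ΔH_2| = 2681 kJ.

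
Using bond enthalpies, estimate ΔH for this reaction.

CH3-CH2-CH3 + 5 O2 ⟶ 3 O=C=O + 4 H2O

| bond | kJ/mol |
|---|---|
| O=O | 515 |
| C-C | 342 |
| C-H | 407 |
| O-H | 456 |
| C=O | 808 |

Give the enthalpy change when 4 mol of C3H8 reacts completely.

Bonds broken (reactants):
  C-C: 2 × 342 = 684
  C-H: 8 × 407 = 3256
  O=O: 5 × 515 = 2575
  Σ(broken) = 6515 kJ
Bonds formed (products):
  C=O: 6 × 808 = 4848
  O-H: 8 × 456 = 3648
  Σ(formed) = 8496 kJ
ΔH = Σ(broken) − Σ(formed) = 6515 − 8496 = −1981 kJ
For 4× the reaction as written: 4 × (−1981) = −7924 kJ

ΔH = −7924 kJ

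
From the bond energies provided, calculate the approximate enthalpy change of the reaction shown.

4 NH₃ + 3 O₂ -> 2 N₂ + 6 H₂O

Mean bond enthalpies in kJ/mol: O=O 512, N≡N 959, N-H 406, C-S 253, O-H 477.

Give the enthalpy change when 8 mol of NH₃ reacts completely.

Bonds broken (reactants):
  N-H: 12 × 406 = 4872
  O=O: 3 × 512 = 1536
  Σ(broken) = 6408 kJ
Bonds formed (products):
  N≡N: 2 × 959 = 1918
  O-H: 12 × 477 = 5724
  Σ(formed) = 7642 kJ
ΔH = Σ(broken) − Σ(formed) = 6408 − 7642 = −1234 kJ
For 2× the reaction as written: 2 × (−1234) = −2468 kJ

ΔH = −2468 kJ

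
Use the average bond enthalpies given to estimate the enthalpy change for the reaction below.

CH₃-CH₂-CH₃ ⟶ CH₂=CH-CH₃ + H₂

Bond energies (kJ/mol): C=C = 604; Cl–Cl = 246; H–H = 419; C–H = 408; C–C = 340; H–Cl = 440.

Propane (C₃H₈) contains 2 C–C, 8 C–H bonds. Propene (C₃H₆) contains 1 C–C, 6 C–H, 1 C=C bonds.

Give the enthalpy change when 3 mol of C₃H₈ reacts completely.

Bonds broken (reactants):
  C–C: 2 × 340 = 680
  C–H: 8 × 408 = 3264
  Σ(broken) = 3944 kJ
Bonds formed (products):
  C–C: 1 × 340 = 340
  C–H: 6 × 408 = 2448
  C=C: 1 × 604 = 604
  H–H: 1 × 419 = 419
  Σ(formed) = 3811 kJ
ΔH = Σ(broken) − Σ(formed) = 3944 − 3811 = +133 kJ
For 3× the reaction as written: 3 × (+133) = +399 kJ

ΔH = +399 kJ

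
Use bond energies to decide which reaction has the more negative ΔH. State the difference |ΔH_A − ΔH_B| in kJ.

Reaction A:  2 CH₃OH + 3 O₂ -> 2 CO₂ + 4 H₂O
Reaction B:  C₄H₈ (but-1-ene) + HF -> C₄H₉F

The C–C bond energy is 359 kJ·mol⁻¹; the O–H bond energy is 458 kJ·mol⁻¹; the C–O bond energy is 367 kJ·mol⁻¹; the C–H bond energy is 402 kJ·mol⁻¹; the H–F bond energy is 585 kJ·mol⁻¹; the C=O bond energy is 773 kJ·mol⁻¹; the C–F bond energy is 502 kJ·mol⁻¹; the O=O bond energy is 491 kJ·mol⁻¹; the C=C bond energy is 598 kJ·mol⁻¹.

Reaction A, by 1141 kJ

Reaction A:
  Bonds broken (reactants):
    C–H: 6 × 402 = 2412
    C–O: 2 × 367 = 734
    O–H: 2 × 458 = 916
    O=O: 3 × 491 = 1473
    Σ(broken) = 5535 kJ
  Bonds formed (products):
    C=O: 4 × 773 = 3092
    O–H: 8 × 458 = 3664
    Σ(formed) = 6756 kJ
  ΔH_A = 5535 − 6756 = −1221 kJ
Reaction B:
  Bonds broken (reactants):
    C–C: 2 × 359 = 718
    C–H: 8 × 402 = 3216
    C=C: 1 × 598 = 598
    H–F: 1 × 585 = 585
    Σ(broken) = 5117 kJ
  Bonds formed (products):
    C–C: 3 × 359 = 1077
    C–F: 1 × 502 = 502
    C–H: 9 × 402 = 3618
    Σ(formed) = 5197 kJ
  ΔH_B = 5117 − 5197 = −80 kJ
ΔH_A − ΔH_B = −1141 kJ, so reaction A has the more negative ΔH; |ΔH_A − ΔH_B| = 1141 kJ.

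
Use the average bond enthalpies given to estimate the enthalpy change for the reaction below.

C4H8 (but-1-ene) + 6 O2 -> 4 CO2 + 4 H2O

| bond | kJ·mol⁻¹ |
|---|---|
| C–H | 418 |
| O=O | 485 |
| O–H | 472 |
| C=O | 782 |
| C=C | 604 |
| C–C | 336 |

ΔH ≈ −2502 kJ

Bonds broken (reactants):
  C–C: 2 × 336 = 672
  C–H: 8 × 418 = 3344
  C=C: 1 × 604 = 604
  O=O: 6 × 485 = 2910
  Σ(broken) = 7530 kJ
Bonds formed (products):
  C=O: 8 × 782 = 6256
  O–H: 8 × 472 = 3776
  Σ(formed) = 10032 kJ
ΔH = Σ(broken) − Σ(formed) = 7530 − 10032 = −2502 kJ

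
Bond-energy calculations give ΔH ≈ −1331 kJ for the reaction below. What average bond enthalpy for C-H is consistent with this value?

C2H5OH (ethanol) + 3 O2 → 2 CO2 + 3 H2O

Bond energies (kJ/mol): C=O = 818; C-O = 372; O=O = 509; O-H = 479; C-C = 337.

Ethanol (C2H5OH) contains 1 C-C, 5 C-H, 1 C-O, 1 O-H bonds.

D(C-H) ≈ 420 kJ/mol

Let D be the C-H bond energy.
Σ(broken) = 1×337 + 5×D + 1×372 + 1×479 + 3×509 = 2715 + 5D
Σ(formed) = 4×818 + 6×479 = 6146
ΔH = Σ(broken) − Σ(formed) = (2715 + 5D) − (6146) = −3431 + 5D
Setting this equal to −1331 kJ gives 5D = 2100, so D = 420 kJ/mol.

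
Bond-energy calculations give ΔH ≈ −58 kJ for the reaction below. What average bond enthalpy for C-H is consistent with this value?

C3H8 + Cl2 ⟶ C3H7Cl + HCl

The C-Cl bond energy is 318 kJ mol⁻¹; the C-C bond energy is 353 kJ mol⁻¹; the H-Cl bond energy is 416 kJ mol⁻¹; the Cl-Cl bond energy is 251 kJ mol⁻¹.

Let D be the C-H bond energy.
Σ(broken) = 2×353 + 8×D + 1×251 = 957 + 8D
Σ(formed) = 2×353 + 1×318 + 7×D + 1×416 = 1440 + 7D
ΔH = Σ(broken) − Σ(formed) = (957 + 8D) − (1440 + 7D) = −483 + D
Setting this equal to −58 kJ gives D = 425 kJ/mol.

D(C-H) ≈ 425 kJ/mol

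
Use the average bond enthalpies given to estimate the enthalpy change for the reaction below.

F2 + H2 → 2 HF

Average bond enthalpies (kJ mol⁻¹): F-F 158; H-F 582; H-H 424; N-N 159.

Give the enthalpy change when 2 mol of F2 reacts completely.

Bonds broken (reactants):
  F-F: 1 × 158 = 158
  H-H: 1 × 424 = 424
  Σ(broken) = 582 kJ
Bonds formed (products):
  H-F: 2 × 582 = 1164
  Σ(formed) = 1164 kJ
ΔH = Σ(broken) − Σ(formed) = 582 − 1164 = −582 kJ
For 2× the reaction as written: 2 × (−582) = −1164 kJ

ΔH = −1164 kJ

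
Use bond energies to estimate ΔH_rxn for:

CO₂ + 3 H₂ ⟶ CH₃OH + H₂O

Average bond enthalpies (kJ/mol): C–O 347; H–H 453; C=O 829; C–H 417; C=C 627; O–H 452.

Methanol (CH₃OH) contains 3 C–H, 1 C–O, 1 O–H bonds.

Bonds broken (reactants):
  C=O: 2 × 829 = 1658
  H–H: 3 × 453 = 1359
  Σ(broken) = 3017 kJ
Bonds formed (products):
  C–H: 3 × 417 = 1251
  C–O: 1 × 347 = 347
  O–H: 3 × 452 = 1356
  Σ(formed) = 2954 kJ
ΔH = Σ(broken) − Σ(formed) = 3017 − 2954 = +63 kJ

ΔH ≈ +63 kJ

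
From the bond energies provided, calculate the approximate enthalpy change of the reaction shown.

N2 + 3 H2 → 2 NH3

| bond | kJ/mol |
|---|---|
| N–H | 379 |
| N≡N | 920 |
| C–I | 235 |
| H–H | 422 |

ΔH ≈ −88 kJ

Bonds broken (reactants):
  H–H: 3 × 422 = 1266
  N≡N: 1 × 920 = 920
  Σ(broken) = 2186 kJ
Bonds formed (products):
  N–H: 6 × 379 = 2274
  Σ(formed) = 2274 kJ
ΔH = Σ(broken) − Σ(formed) = 2186 − 2274 = −88 kJ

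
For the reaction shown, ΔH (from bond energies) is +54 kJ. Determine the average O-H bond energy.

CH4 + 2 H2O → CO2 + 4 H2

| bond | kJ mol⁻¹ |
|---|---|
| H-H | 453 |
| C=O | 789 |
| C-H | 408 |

D(O-H) ≈ 453 kJ/mol

Let D be the O-H bond energy.
Σ(broken) = 4×408 + 4×D = 1632 + 4D
Σ(formed) = 2×789 + 4×453 = 3390
ΔH = Σ(broken) − Σ(formed) = (1632 + 4D) − (3390) = −1758 + 4D
Setting this equal to +54 kJ gives 4D = 1812, so D = 453 kJ/mol.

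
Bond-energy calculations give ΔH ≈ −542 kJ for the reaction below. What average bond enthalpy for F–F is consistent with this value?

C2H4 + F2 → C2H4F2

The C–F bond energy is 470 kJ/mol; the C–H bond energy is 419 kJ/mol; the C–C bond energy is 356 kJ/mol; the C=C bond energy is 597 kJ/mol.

D(F–F) ≈ 157 kJ/mol

Let D be the F–F bond energy.
Σ(broken) = 4×419 + 1×597 + 1×D = 2273 + D
Σ(formed) = 1×356 + 2×470 + 4×419 = 2972
ΔH = Σ(broken) − Σ(formed) = (2273 + D) − (2972) = −699 + D
Setting this equal to −542 kJ gives D = 157 kJ/mol.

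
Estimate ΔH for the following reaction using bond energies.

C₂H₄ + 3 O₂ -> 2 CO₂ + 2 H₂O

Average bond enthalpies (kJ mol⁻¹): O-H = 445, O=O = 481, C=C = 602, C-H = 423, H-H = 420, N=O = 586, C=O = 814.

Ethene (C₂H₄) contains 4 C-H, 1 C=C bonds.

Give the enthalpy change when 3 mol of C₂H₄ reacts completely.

Bonds broken (reactants):
  C-H: 4 × 423 = 1692
  C=C: 1 × 602 = 602
  O=O: 3 × 481 = 1443
  Σ(broken) = 3737 kJ
Bonds formed (products):
  C=O: 4 × 814 = 3256
  O-H: 4 × 445 = 1780
  Σ(formed) = 5036 kJ
ΔH = Σ(broken) − Σ(formed) = 3737 − 5036 = −1299 kJ
For 3× the reaction as written: 3 × (−1299) = −3897 kJ

ΔH = −3897 kJ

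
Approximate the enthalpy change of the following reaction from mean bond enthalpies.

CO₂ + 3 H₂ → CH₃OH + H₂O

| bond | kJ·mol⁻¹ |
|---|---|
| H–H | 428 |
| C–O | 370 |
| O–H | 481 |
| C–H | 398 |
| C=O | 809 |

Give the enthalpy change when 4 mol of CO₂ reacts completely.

ΔH = −420 kJ

Bonds broken (reactants):
  C=O: 2 × 809 = 1618
  H–H: 3 × 428 = 1284
  Σ(broken) = 2902 kJ
Bonds formed (products):
  C–H: 3 × 398 = 1194
  C–O: 1 × 370 = 370
  O–H: 3 × 481 = 1443
  Σ(formed) = 3007 kJ
ΔH = Σ(broken) − Σ(formed) = 2902 − 3007 = −105 kJ
For 4× the reaction as written: 4 × (−105) = −420 kJ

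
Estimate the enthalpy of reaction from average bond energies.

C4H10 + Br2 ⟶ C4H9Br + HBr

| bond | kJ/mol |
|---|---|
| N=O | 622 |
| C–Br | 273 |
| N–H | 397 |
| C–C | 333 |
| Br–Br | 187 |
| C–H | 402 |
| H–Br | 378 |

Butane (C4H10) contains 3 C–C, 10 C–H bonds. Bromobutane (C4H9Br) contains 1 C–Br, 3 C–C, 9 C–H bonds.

Bonds broken (reactants):
  Br–Br: 1 × 187 = 187
  C–C: 3 × 333 = 999
  C–H: 10 × 402 = 4020
  Σ(broken) = 5206 kJ
Bonds formed (products):
  C–Br: 1 × 273 = 273
  C–C: 3 × 333 = 999
  C–H: 9 × 402 = 3618
  H–Br: 1 × 378 = 378
  Σ(formed) = 5268 kJ
ΔH = Σ(broken) − Σ(formed) = 5206 − 5268 = −62 kJ

ΔH ≈ −62 kJ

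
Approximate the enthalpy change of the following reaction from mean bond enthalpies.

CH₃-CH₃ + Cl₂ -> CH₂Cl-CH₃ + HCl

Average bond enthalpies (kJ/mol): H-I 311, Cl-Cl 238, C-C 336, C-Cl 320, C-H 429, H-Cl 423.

ΔH ≈ −76 kJ

Bonds broken (reactants):
  C-C: 1 × 336 = 336
  C-H: 6 × 429 = 2574
  Cl-Cl: 1 × 238 = 238
  Σ(broken) = 3148 kJ
Bonds formed (products):
  C-C: 1 × 336 = 336
  C-Cl: 1 × 320 = 320
  C-H: 5 × 429 = 2145
  H-Cl: 1 × 423 = 423
  Σ(formed) = 3224 kJ
ΔH = Σ(broken) − Σ(formed) = 3148 − 3224 = −76 kJ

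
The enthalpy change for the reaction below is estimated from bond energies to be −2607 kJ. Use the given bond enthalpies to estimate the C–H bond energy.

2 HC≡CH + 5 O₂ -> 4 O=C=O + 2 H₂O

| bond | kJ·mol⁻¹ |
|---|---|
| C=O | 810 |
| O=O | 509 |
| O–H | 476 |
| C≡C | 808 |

Let D be the C–H bond energy.
Σ(broken) = 2×808 + 4×D + 5×509 = 4161 + 4D
Σ(formed) = 8×810 + 4×476 = 8384
ΔH = Σ(broken) − Σ(formed) = (4161 + 4D) − (8384) = −4223 + 4D
Setting this equal to −2607 kJ gives 4D = 1616, so D = 404 kJ/mol.

D(C–H) ≈ 404 kJ/mol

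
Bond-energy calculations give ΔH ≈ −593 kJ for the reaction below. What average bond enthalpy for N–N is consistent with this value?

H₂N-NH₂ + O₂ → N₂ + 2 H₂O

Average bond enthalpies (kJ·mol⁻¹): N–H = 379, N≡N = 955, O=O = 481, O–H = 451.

D(N–N) ≈ 169 kJ/mol

Let D be the N–N bond energy.
Σ(broken) = 4×379 + 1×D + 1×481 = 1997 + D
Σ(formed) = 1×955 + 4×451 = 2759
ΔH = Σ(broken) − Σ(formed) = (1997 + D) − (2759) = −762 + D
Setting this equal to −593 kJ gives D = 169 kJ/mol.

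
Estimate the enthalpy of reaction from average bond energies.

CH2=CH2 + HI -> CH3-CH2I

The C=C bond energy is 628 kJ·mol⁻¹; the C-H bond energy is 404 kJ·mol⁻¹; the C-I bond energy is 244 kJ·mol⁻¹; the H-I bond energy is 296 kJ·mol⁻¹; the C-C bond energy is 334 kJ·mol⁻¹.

Bonds broken (reactants):
  C-H: 4 × 404 = 1616
  C=C: 1 × 628 = 628
  H-I: 1 × 296 = 296
  Σ(broken) = 2540 kJ
Bonds formed (products):
  C-C: 1 × 334 = 334
  C-H: 5 × 404 = 2020
  C-I: 1 × 244 = 244
  Σ(formed) = 2598 kJ
ΔH = Σ(broken) − Σ(formed) = 2540 − 2598 = −58 kJ

ΔH ≈ −58 kJ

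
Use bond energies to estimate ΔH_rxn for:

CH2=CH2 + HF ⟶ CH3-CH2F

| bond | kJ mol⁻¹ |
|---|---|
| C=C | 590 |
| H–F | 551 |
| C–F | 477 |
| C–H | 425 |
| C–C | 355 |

ΔH ≈ −116 kJ

Bonds broken (reactants):
  C–H: 4 × 425 = 1700
  C=C: 1 × 590 = 590
  H–F: 1 × 551 = 551
  Σ(broken) = 2841 kJ
Bonds formed (products):
  C–C: 1 × 355 = 355
  C–F: 1 × 477 = 477
  C–H: 5 × 425 = 2125
  Σ(formed) = 2957 kJ
ΔH = Σ(broken) − Σ(formed) = 2841 − 2957 = −116 kJ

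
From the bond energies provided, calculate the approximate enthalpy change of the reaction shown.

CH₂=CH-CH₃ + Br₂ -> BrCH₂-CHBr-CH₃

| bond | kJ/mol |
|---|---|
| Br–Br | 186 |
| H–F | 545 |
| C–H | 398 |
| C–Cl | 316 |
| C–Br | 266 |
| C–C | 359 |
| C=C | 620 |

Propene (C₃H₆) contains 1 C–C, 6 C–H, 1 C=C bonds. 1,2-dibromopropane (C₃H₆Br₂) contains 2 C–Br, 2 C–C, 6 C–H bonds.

ΔH ≈ −85 kJ

Bonds broken (reactants):
  Br–Br: 1 × 186 = 186
  C–C: 1 × 359 = 359
  C–H: 6 × 398 = 2388
  C=C: 1 × 620 = 620
  Σ(broken) = 3553 kJ
Bonds formed (products):
  C–Br: 2 × 266 = 532
  C–C: 2 × 359 = 718
  C–H: 6 × 398 = 2388
  Σ(formed) = 3638 kJ
ΔH = Σ(broken) − Σ(formed) = 3553 − 3638 = −85 kJ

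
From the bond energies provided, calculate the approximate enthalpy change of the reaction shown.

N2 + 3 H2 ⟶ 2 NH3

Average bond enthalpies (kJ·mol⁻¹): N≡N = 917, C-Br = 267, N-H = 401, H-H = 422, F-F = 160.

Bonds broken (reactants):
  H-H: 3 × 422 = 1266
  N≡N: 1 × 917 = 917
  Σ(broken) = 2183 kJ
Bonds formed (products):
  N-H: 6 × 401 = 2406
  Σ(formed) = 2406 kJ
ΔH = Σ(broken) − Σ(formed) = 2183 − 2406 = −223 kJ

ΔH ≈ −223 kJ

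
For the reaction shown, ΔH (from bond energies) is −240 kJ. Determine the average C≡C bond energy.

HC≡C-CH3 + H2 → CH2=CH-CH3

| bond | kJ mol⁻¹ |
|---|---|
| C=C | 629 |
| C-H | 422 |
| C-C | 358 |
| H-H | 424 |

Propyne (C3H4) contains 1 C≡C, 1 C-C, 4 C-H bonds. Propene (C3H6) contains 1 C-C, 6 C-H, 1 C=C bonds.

Let D be the C≡C bond energy.
Σ(broken) = 1×D + 1×358 + 4×422 + 1×424 = 2470 + D
Σ(formed) = 1×358 + 6×422 + 1×629 = 3519
ΔH = Σ(broken) − Σ(formed) = (2470 + D) − (3519) = −1049 + D
Setting this equal to −240 kJ gives D = 809 kJ/mol.

D(C≡C) ≈ 809 kJ/mol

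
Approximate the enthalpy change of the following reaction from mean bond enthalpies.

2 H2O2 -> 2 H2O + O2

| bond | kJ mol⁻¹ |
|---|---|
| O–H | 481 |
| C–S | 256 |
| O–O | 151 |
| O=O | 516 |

ΔH ≈ −214 kJ

Bonds broken (reactants):
  O–H: 4 × 481 = 1924
  O–O: 2 × 151 = 302
  Σ(broken) = 2226 kJ
Bonds formed (products):
  O–H: 4 × 481 = 1924
  O=O: 1 × 516 = 516
  Σ(formed) = 2440 kJ
ΔH = Σ(broken) − Σ(formed) = 2226 − 2440 = −214 kJ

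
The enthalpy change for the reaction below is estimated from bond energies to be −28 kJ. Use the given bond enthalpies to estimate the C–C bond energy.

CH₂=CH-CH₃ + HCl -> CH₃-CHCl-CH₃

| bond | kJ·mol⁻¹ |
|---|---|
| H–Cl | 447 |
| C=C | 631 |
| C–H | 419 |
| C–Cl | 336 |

D(C–C) ≈ 351 kJ/mol

Let D be the C–C bond energy.
Σ(broken) = 1×D + 6×419 + 1×631 + 1×447 = 3592 + D
Σ(formed) = 2×D + 1×336 + 7×419 = 3269 + 2D
ΔH = Σ(broken) − Σ(formed) = (3592 + D) − (3269 + 2D) = +323 − D
Setting this equal to −28 kJ gives D = 351 kJ/mol.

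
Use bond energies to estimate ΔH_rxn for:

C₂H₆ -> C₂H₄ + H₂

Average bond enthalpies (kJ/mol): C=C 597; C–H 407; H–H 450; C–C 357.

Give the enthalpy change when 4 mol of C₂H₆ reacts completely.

ΔH = +496 kJ

Bonds broken (reactants):
  C–C: 1 × 357 = 357
  C–H: 6 × 407 = 2442
  Σ(broken) = 2799 kJ
Bonds formed (products):
  C–H: 4 × 407 = 1628
  C=C: 1 × 597 = 597
  H–H: 1 × 450 = 450
  Σ(formed) = 2675 kJ
ΔH = Σ(broken) − Σ(formed) = 2799 − 2675 = +124 kJ
For 4× the reaction as written: 4 × (+124) = +496 kJ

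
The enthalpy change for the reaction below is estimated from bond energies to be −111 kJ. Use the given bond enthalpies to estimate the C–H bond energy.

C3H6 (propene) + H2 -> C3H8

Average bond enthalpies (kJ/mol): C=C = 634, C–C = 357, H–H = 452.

D(C–H) ≈ 420 kJ/mol

Let D be the C–H bond energy.
Σ(broken) = 1×357 + 6×D + 1×634 + 1×452 = 1443 + 6D
Σ(formed) = 2×357 + 8×D = 714 + 8D
ΔH = Σ(broken) − Σ(formed) = (1443 + 6D) − (714 + 8D) = +729 − 2D
Setting this equal to −111 kJ gives 2D = 840, so D = 420 kJ/mol.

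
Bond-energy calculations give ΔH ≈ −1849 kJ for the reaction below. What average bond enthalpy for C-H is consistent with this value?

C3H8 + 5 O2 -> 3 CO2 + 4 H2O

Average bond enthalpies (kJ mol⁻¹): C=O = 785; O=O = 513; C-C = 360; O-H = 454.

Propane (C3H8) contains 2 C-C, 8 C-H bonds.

Let D be the C-H bond energy.
Σ(broken) = 2×360 + 8×D + 5×513 = 3285 + 8D
Σ(formed) = 6×785 + 8×454 = 8342
ΔH = Σ(broken) − Σ(formed) = (3285 + 8D) − (8342) = −5057 + 8D
Setting this equal to −1849 kJ gives 8D = 3208, so D = 401 kJ/mol.

D(C-H) ≈ 401 kJ/mol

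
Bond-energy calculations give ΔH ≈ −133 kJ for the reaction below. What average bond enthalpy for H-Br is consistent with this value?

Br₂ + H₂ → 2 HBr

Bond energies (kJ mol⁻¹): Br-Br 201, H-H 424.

Let D be the H-Br bond energy.
Σ(broken) = 1×201 + 1×424 = 625
Σ(formed) = 2×D = 2D
ΔH = Σ(broken) − Σ(formed) = (625) − (2D) = +625 − 2D
Setting this equal to −133 kJ gives 2D = 758, so D = 379 kJ/mol.

D(H-Br) ≈ 379 kJ/mol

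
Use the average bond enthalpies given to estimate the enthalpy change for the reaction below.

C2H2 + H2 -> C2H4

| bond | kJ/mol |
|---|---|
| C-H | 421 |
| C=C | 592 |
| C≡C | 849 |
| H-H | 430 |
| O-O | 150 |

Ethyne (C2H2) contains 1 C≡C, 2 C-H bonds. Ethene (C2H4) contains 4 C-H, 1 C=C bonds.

ΔH ≈ −155 kJ

Bonds broken (reactants):
  C≡C: 1 × 849 = 849
  C-H: 2 × 421 = 842
  H-H: 1 × 430 = 430
  Σ(broken) = 2121 kJ
Bonds formed (products):
  C-H: 4 × 421 = 1684
  C=C: 1 × 592 = 592
  Σ(formed) = 2276 kJ
ΔH = Σ(broken) − Σ(formed) = 2121 − 2276 = −155 kJ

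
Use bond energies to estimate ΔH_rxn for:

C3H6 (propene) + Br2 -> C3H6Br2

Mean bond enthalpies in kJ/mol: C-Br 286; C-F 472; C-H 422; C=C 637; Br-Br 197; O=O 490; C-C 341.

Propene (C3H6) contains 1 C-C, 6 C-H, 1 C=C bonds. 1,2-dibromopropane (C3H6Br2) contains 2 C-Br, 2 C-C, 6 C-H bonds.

ΔH ≈ −79 kJ

Bonds broken (reactants):
  Br-Br: 1 × 197 = 197
  C-C: 1 × 341 = 341
  C-H: 6 × 422 = 2532
  C=C: 1 × 637 = 637
  Σ(broken) = 3707 kJ
Bonds formed (products):
  C-Br: 2 × 286 = 572
  C-C: 2 × 341 = 682
  C-H: 6 × 422 = 2532
  Σ(formed) = 3786 kJ
ΔH = Σ(broken) − Σ(formed) = 3707 − 3786 = −79 kJ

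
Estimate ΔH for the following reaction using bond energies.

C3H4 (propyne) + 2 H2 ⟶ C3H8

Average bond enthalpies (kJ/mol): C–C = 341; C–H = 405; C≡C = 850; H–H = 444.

ΔH ≈ −223 kJ

Bonds broken (reactants):
  C≡C: 1 × 850 = 850
  C–C: 1 × 341 = 341
  C–H: 4 × 405 = 1620
  H–H: 2 × 444 = 888
  Σ(broken) = 3699 kJ
Bonds formed (products):
  C–C: 2 × 341 = 682
  C–H: 8 × 405 = 3240
  Σ(formed) = 3922 kJ
ΔH = Σ(broken) − Σ(formed) = 3699 − 3922 = −223 kJ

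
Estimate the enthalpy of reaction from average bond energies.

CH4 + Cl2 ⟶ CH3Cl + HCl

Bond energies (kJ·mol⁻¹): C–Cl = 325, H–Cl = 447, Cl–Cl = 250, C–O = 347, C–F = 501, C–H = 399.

Bonds broken (reactants):
  C–H: 4 × 399 = 1596
  Cl–Cl: 1 × 250 = 250
  Σ(broken) = 1846 kJ
Bonds formed (products):
  C–Cl: 1 × 325 = 325
  C–H: 3 × 399 = 1197
  H–Cl: 1 × 447 = 447
  Σ(formed) = 1969 kJ
ΔH = Σ(broken) − Σ(formed) = 1846 − 1969 = −123 kJ

ΔH ≈ −123 kJ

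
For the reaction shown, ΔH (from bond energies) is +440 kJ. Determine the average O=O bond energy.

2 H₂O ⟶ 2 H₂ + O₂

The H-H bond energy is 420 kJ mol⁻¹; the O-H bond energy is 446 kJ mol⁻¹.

D(O=O) ≈ 504 kJ/mol

Let D be the O=O bond energy.
Σ(broken) = 4×446 = 1784
Σ(formed) = 2×420 + 1×D = 840 + D
ΔH = Σ(broken) − Σ(formed) = (1784) − (840 + D) = +944 − D
Setting this equal to +440 kJ gives D = 504 kJ/mol.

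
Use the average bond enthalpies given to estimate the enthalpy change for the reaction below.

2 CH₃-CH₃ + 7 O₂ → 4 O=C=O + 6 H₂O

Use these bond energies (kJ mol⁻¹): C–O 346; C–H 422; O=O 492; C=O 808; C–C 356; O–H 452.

ΔH ≈ −2668 kJ

Bonds broken (reactants):
  C–C: 2 × 356 = 712
  C–H: 12 × 422 = 5064
  O=O: 7 × 492 = 3444
  Σ(broken) = 9220 kJ
Bonds formed (products):
  C=O: 8 × 808 = 6464
  O–H: 12 × 452 = 5424
  Σ(formed) = 11888 kJ
ΔH = Σ(broken) − Σ(formed) = 9220 − 11888 = −2668 kJ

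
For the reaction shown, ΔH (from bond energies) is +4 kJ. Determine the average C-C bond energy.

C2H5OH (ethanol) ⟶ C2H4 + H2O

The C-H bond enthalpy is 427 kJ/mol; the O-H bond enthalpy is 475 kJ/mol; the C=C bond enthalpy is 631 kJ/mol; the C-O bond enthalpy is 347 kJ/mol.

D(C-C) ≈ 336 kJ/mol

Let D be the C-C bond energy.
Σ(broken) = 1×D + 5×427 + 1×347 + 1×475 = 2957 + D
Σ(formed) = 4×427 + 1×631 + 2×475 = 3289
ΔH = Σ(broken) − Σ(formed) = (2957 + D) − (3289) = −332 + D
Setting this equal to +4 kJ gives D = 336 kJ/mol.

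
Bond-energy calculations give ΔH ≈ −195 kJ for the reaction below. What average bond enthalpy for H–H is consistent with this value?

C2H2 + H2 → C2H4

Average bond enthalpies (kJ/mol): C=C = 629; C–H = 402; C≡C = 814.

D(H–H) ≈ 424 kJ/mol

Let D be the H–H bond energy.
Σ(broken) = 1×814 + 2×402 + 1×D = 1618 + D
Σ(formed) = 4×402 + 1×629 = 2237
ΔH = Σ(broken) − Σ(formed) = (1618 + D) − (2237) = −619 + D
Setting this equal to −195 kJ gives D = 424 kJ/mol.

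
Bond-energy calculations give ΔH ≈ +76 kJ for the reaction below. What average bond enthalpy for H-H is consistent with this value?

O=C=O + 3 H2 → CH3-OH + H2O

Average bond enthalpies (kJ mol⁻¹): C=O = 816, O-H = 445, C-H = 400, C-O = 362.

D(H-H) ≈ 447 kJ/mol

Let D be the H-H bond energy.
Σ(broken) = 2×816 + 3×D = 1632 + 3D
Σ(formed) = 3×400 + 1×362 + 3×445 = 2897
ΔH = Σ(broken) − Σ(formed) = (1632 + 3D) − (2897) = −1265 + 3D
Setting this equal to +76 kJ gives 3D = 1341, so D = 447 kJ/mol.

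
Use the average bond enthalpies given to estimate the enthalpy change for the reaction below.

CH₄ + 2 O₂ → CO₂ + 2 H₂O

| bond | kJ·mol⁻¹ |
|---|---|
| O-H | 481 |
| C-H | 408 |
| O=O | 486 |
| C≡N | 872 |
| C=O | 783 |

Bonds broken (reactants):
  C-H: 4 × 408 = 1632
  O=O: 2 × 486 = 972
  Σ(broken) = 2604 kJ
Bonds formed (products):
  C=O: 2 × 783 = 1566
  O-H: 4 × 481 = 1924
  Σ(formed) = 3490 kJ
ΔH = Σ(broken) − Σ(formed) = 2604 − 3490 = −886 kJ

ΔH ≈ −886 kJ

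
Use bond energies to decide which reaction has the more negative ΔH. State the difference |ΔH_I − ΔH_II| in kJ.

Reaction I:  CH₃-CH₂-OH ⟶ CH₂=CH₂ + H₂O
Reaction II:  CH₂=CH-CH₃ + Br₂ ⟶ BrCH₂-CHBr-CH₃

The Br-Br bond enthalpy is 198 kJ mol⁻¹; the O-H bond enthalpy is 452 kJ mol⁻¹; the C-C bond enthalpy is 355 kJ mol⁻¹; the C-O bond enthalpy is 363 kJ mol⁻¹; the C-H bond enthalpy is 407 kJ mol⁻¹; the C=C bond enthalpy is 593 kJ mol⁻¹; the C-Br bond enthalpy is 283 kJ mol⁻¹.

Reaction I:
  Bonds broken (reactants):
    C-C: 1 × 355 = 355
    C-H: 5 × 407 = 2035
    C-O: 1 × 363 = 363
    O-H: 1 × 452 = 452
    Σ(broken) = 3205 kJ
  Bonds formed (products):
    C-H: 4 × 407 = 1628
    C=C: 1 × 593 = 593
    O-H: 2 × 452 = 904
    Σ(formed) = 3125 kJ
  ΔH_I = 3205 − 3125 = +80 kJ
Reaction II:
  Bonds broken (reactants):
    Br-Br: 1 × 198 = 198
    C-C: 1 × 355 = 355
    C-H: 6 × 407 = 2442
    C=C: 1 × 593 = 593
    Σ(broken) = 3588 kJ
  Bonds formed (products):
    C-Br: 2 × 283 = 566
    C-C: 2 × 355 = 710
    C-H: 6 × 407 = 2442
    Σ(formed) = 3718 kJ
  ΔH_II = 3588 − 3718 = −130 kJ
ΔH_I − ΔH_II = +210 kJ, so reaction II has the more negative ΔH; |ΔH_I − ΔH_II| = 210 kJ.

Reaction II, by 210 kJ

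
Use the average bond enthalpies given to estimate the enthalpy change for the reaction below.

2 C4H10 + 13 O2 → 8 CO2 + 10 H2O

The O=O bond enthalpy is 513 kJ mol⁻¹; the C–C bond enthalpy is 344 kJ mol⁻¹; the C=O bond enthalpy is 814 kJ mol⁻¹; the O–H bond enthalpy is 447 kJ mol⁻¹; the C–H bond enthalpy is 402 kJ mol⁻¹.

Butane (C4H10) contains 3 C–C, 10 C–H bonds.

Bonds broken (reactants):
  C–C: 6 × 344 = 2064
  C–H: 20 × 402 = 8040
  O=O: 13 × 513 = 6669
  Σ(broken) = 16773 kJ
Bonds formed (products):
  C=O: 16 × 814 = 13024
  O–H: 20 × 447 = 8940
  Σ(formed) = 21964 kJ
ΔH = Σ(broken) − Σ(formed) = 16773 − 21964 = −5191 kJ

ΔH ≈ −5191 kJ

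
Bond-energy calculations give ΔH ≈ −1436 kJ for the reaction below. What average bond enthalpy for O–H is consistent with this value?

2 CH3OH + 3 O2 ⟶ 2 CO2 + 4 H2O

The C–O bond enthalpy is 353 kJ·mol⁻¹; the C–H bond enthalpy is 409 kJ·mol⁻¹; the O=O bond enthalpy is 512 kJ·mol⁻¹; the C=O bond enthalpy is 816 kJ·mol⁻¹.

D(O–H) ≈ 478 kJ/mol

Let D be the O–H bond energy.
Σ(broken) = 6×409 + 2×353 + 2×D + 3×512 = 4696 + 2D
Σ(formed) = 4×816 + 8×D = 3264 + 8D
ΔH = Σ(broken) − Σ(formed) = (4696 + 2D) − (3264 + 8D) = +1432 − 6D
Setting this equal to −1436 kJ gives 6D = 2868, so D = 478 kJ/mol.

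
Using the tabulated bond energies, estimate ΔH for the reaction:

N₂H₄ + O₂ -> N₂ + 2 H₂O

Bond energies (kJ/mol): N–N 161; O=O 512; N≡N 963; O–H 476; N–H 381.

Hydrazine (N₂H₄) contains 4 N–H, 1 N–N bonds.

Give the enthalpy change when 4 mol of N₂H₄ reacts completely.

ΔH = −2680 kJ

Bonds broken (reactants):
  N–H: 4 × 381 = 1524
  N–N: 1 × 161 = 161
  O=O: 1 × 512 = 512
  Σ(broken) = 2197 kJ
Bonds formed (products):
  N≡N: 1 × 963 = 963
  O–H: 4 × 476 = 1904
  Σ(formed) = 2867 kJ
ΔH = Σ(broken) − Σ(formed) = 2197 − 2867 = −670 kJ
For 4× the reaction as written: 4 × (−670) = −2680 kJ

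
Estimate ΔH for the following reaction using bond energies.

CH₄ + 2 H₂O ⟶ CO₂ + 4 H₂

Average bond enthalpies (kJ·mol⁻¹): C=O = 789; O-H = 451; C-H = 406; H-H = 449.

Bonds broken (reactants):
  C-H: 4 × 406 = 1624
  O-H: 4 × 451 = 1804
  Σ(broken) = 3428 kJ
Bonds formed (products):
  C=O: 2 × 789 = 1578
  H-H: 4 × 449 = 1796
  Σ(formed) = 3374 kJ
ΔH = Σ(broken) − Σ(formed) = 3428 − 3374 = +54 kJ

ΔH ≈ +54 kJ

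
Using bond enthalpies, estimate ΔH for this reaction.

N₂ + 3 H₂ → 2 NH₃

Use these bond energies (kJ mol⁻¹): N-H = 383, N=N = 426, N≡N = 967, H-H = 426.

Bonds broken (reactants):
  H-H: 3 × 426 = 1278
  N≡N: 1 × 967 = 967
  Σ(broken) = 2245 kJ
Bonds formed (products):
  N-H: 6 × 383 = 2298
  Σ(formed) = 2298 kJ
ΔH = Σ(broken) − Σ(formed) = 2245 − 2298 = −53 kJ

ΔH ≈ −53 kJ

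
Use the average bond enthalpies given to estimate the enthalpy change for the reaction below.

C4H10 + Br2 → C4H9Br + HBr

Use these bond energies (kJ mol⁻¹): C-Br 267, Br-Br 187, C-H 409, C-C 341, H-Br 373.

Bonds broken (reactants):
  Br-Br: 1 × 187 = 187
  C-C: 3 × 341 = 1023
  C-H: 10 × 409 = 4090
  Σ(broken) = 5300 kJ
Bonds formed (products):
  C-Br: 1 × 267 = 267
  C-C: 3 × 341 = 1023
  C-H: 9 × 409 = 3681
  H-Br: 1 × 373 = 373
  Σ(formed) = 5344 kJ
ΔH = Σ(broken) − Σ(formed) = 5300 − 5344 = −44 kJ

ΔH ≈ −44 kJ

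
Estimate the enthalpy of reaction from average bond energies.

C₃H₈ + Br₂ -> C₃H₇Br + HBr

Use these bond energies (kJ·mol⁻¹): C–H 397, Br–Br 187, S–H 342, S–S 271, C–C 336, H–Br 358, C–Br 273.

Bonds broken (reactants):
  Br–Br: 1 × 187 = 187
  C–C: 2 × 336 = 672
  C–H: 8 × 397 = 3176
  Σ(broken) = 4035 kJ
Bonds formed (products):
  C–Br: 1 × 273 = 273
  C–C: 2 × 336 = 672
  C–H: 7 × 397 = 2779
  H–Br: 1 × 358 = 358
  Σ(formed) = 4082 kJ
ΔH = Σ(broken) − Σ(formed) = 4035 − 4082 = −47 kJ

ΔH ≈ −47 kJ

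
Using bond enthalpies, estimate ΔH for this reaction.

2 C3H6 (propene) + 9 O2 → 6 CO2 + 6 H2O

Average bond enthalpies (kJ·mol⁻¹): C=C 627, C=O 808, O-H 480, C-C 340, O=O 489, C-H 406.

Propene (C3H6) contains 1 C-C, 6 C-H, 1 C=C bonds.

Bonds broken (reactants):
  C-C: 2 × 340 = 680
  C-H: 12 × 406 = 4872
  C=C: 2 × 627 = 1254
  O=O: 9 × 489 = 4401
  Σ(broken) = 11207 kJ
Bonds formed (products):
  C=O: 12 × 808 = 9696
  O-H: 12 × 480 = 5760
  Σ(formed) = 15456 kJ
ΔH = Σ(broken) − Σ(formed) = 11207 − 15456 = −4249 kJ

ΔH ≈ −4249 kJ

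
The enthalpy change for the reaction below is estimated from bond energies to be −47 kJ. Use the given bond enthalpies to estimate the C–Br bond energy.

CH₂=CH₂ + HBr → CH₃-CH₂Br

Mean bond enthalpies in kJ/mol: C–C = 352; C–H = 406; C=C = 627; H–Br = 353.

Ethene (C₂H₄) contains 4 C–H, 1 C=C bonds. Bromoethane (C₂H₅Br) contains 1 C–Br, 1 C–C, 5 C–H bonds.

Let D be the C–Br bond energy.
Σ(broken) = 4×406 + 1×627 + 1×353 = 2604
Σ(formed) = 1×D + 1×352 + 5×406 = 2382 + D
ΔH = Σ(broken) − Σ(formed) = (2604) − (2382 + D) = +222 − D
Setting this equal to −47 kJ gives D = 269 kJ/mol.

D(C–Br) ≈ 269 kJ/mol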